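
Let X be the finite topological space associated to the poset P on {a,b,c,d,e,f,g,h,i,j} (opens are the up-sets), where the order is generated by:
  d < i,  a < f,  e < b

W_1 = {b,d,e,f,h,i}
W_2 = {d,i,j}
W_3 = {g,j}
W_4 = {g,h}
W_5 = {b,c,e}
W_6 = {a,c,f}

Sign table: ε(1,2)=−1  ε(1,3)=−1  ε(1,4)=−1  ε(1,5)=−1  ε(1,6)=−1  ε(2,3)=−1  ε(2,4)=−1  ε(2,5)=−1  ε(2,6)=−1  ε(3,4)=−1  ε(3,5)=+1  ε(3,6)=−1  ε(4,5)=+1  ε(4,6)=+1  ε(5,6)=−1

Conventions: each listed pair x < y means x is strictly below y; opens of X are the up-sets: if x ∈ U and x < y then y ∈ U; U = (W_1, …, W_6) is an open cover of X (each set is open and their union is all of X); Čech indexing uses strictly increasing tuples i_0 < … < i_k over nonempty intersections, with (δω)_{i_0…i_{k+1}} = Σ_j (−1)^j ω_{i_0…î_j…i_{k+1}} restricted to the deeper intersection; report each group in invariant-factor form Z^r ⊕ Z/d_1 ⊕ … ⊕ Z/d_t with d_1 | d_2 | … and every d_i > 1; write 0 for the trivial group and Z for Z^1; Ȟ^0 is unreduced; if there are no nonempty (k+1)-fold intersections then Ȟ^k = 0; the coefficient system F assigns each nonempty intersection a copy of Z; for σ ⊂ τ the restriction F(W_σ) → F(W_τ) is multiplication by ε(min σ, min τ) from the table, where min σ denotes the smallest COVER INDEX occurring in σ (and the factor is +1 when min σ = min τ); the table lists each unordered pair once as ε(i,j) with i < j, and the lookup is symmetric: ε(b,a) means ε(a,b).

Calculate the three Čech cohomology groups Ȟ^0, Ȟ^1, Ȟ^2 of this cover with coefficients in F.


Ȟ^0(U;F) ≅ 0, Ȟ^1(U;F) ≅ Z ⊕ Z/2, Ȟ^2(U;F) ≅ 0

nonempty overlaps:
  W12={d,i} W14={h} W15={b,e} W16={f} W23={j} W34={g} W56={c}
C dims 6,7; δ0: rk 6, SNF 1^5·2
degree 0: 6−6−0 = 0 → Ȟ^0 ≅ 0
degree 1: 7−0−6 = 1 plus torsion [2] → Ȟ^1 ≅ Z ⊕ Z/2
degree 2: 0−0−0 = 0 → Ȟ^2 ≅ 0


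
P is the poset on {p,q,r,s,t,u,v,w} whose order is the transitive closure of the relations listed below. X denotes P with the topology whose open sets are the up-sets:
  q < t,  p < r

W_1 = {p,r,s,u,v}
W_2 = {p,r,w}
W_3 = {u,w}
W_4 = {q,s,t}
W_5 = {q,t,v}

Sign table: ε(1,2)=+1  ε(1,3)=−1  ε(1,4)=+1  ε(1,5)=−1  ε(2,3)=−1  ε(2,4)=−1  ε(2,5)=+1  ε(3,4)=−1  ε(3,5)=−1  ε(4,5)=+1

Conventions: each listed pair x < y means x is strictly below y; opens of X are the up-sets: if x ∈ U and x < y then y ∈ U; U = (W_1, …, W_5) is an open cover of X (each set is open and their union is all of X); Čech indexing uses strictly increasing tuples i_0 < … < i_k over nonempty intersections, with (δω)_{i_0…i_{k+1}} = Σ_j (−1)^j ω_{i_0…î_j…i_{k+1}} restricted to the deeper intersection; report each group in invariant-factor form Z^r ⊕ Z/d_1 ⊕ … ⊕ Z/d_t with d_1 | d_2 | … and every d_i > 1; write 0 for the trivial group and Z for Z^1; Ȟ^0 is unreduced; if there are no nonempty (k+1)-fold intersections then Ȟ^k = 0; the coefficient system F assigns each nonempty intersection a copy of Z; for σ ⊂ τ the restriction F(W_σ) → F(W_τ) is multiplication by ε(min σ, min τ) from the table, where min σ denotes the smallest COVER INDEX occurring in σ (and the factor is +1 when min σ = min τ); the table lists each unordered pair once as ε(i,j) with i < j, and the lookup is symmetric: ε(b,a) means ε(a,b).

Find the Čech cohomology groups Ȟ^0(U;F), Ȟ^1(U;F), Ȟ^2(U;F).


Ȟ^0(U;F) ≅ 0; Ȟ^1(U;F) ≅ Z ⊕ Z/2; Ȟ^2(U;F) ≅ 0

nerve of the cover:
  W12={p,r} W13={u} W14={s} W15={v} W23={w} W45={q,t}
C dims 5,6; δ0: rk 5, SNF 1^4·2
Ȟ^0 = (5 − 5) − 0 = 0, so Ȟ^0 ≅ 0
Ȟ^1 = (6 − 0) − 5 = 1 plus torsion [2], so Ȟ^1 ≅ Z ⊕ Z/2
Ȟ^2 = (0 − 0) − 0 = 0, so Ȟ^2 ≅ 0


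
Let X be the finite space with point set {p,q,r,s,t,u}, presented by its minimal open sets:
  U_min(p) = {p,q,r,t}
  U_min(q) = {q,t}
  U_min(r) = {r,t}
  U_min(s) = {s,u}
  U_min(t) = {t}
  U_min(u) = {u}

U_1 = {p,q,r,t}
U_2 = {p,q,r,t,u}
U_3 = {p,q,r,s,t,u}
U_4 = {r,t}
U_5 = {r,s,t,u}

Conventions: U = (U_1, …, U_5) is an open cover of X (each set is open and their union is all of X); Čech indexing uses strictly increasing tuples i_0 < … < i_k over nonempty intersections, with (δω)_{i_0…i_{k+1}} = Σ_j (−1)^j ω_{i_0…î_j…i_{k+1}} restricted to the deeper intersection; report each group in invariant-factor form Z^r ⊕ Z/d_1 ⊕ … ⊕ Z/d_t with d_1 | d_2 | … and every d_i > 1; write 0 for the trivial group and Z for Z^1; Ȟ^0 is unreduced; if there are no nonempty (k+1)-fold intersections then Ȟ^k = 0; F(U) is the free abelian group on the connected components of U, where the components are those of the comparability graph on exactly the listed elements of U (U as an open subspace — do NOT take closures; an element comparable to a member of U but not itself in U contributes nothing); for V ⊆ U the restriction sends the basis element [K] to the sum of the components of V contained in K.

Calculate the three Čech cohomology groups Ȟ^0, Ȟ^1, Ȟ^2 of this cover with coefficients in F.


cover nerve:
  U12={p,q,r,t} U13={p,q,r,t} U14={r,t} U15={r,t} U23={p,q,r,t,u} U24={r,t} U25={r,t,u} U34={r,t} U35={r,s,t,u} U45={r,t}
  U123={p,q,r,t} U124={r,t} U125={r,t} U134={r,t} U135={r,t} U145={r,t} U234={r,t} U235={r,t,u} U245={r,t} U345={r,t}
  U1234={r,t} U1235={r,t} U1245={r,t} U1345={r,t} U2345={r,t}
  U12345={r,t}
components per intersection:
  U1: {p,q,r,t}
  U2: {p,q,r,t} {u}
  U3: {p,q,r,t} {s,u}
  U4: {r,t}
  U5: {r,t} {s,u}
  U12: {p,q,r,t}
  U13: {p,q,r,t}
  U14: {r,t}
  U15: {r,t}
  U23: {p,q,r,t} {u}
  U24: {r,t}
  U25: {r,t} {u}
  U34: {r,t}
  U35: {r,t} {s,u}
  U45: {r,t}
  U123: {p,q,r,t}
  U124: {r,t}
  U125: {r,t}
  U134: {r,t}
  U135: {r,t}
  U145: {r,t}
  U234: {r,t}
  U235: {r,t} {u}
  U245: {r,t}
  U345: {r,t}
  U1234: {r,t}
  U1235: {r,t}
  U1245: {r,t}
  U1345: {r,t}
  U2345: {r,t}
  U12345: {r,t}
C dims 8,13,11,5; δ0: rk 6, SNF 1^6; δ1: rk 7, SNF 1^7; δ2: rk 4, SNF 1^4
Ȟ^0: (8−6)−0=2 ⇒ Z^2
Ȟ^1: (13−7)−6=0 ⇒ 0
Ȟ^2: (11−4)−7=0 ⇒ 0

Ȟ^0 ≅ Z^2; Ȟ^1 ≅ 0; Ȟ^2 ≅ 0


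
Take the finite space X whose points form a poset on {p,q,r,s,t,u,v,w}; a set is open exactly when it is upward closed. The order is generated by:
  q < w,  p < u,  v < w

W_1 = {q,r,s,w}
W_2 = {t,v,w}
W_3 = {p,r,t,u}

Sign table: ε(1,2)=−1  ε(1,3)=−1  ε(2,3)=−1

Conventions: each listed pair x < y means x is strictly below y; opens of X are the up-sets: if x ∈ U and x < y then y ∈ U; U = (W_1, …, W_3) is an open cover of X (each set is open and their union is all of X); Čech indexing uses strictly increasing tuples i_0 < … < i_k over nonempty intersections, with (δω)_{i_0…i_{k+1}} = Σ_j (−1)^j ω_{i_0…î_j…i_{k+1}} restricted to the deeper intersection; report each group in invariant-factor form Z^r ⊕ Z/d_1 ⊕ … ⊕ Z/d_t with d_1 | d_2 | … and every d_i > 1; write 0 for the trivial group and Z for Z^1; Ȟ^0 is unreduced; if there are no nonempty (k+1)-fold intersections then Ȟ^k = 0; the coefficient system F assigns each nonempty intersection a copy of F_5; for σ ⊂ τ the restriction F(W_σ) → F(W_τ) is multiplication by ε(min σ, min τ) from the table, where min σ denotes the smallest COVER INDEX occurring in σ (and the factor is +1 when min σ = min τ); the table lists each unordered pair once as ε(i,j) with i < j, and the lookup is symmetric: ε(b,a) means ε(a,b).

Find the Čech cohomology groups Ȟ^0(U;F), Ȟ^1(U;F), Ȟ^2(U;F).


Ȟ^0(U;F) ≅ 0; Ȟ^1(U;F) ≅ 0; Ȟ^2(U;F) ≅ 0

nonempty overlaps:
  W12={w} W13={r} W23={t}
C dims 3,3; δ0: rk_F5 3
degree 0: 3−3−0 = 0 → Ȟ^0 ≅ 0
degree 1: 3−0−3 = 0 → Ȟ^1 ≅ 0
degree 2: 0−0−0 = 0 → Ȟ^2 ≅ 0


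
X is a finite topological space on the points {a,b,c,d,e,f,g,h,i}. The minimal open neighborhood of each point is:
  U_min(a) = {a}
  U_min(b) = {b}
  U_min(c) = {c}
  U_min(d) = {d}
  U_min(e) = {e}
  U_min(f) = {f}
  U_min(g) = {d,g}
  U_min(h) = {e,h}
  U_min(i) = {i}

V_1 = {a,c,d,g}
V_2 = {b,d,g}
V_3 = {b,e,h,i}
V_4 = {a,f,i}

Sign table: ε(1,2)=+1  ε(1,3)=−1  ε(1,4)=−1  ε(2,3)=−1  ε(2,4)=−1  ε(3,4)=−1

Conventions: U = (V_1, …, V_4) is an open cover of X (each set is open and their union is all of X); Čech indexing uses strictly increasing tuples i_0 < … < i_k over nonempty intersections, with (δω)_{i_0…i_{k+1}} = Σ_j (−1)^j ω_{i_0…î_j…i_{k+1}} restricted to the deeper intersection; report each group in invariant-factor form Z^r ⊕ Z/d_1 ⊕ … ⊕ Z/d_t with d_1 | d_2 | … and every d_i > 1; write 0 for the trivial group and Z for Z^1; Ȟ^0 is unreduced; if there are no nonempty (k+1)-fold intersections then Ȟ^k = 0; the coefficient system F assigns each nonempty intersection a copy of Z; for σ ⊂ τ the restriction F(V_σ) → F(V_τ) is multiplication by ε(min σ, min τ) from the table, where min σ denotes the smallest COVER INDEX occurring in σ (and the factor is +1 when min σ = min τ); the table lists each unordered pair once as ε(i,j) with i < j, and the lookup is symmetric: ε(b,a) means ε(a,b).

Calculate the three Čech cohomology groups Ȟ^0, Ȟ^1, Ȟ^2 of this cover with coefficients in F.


nerve of the cover:
  V12={d,g} V14={a} V23={b} V34={i}
C dims 4,4; δ0: rk 4, SNF 1^3·2
Ȟ^0 = (4 − 4) − 0 = 0, so Ȟ^0 ≅ 0
Ȟ^1 = (4 − 0) − 4 = 0 plus torsion [2], so Ȟ^1 ≅ Z/2
Ȟ^2 = (0 − 0) − 0 = 0, so Ȟ^2 ≅ 0

Ȟ^0 = 0,  Ȟ^1 = Z/2,  Ȟ^2 = 0


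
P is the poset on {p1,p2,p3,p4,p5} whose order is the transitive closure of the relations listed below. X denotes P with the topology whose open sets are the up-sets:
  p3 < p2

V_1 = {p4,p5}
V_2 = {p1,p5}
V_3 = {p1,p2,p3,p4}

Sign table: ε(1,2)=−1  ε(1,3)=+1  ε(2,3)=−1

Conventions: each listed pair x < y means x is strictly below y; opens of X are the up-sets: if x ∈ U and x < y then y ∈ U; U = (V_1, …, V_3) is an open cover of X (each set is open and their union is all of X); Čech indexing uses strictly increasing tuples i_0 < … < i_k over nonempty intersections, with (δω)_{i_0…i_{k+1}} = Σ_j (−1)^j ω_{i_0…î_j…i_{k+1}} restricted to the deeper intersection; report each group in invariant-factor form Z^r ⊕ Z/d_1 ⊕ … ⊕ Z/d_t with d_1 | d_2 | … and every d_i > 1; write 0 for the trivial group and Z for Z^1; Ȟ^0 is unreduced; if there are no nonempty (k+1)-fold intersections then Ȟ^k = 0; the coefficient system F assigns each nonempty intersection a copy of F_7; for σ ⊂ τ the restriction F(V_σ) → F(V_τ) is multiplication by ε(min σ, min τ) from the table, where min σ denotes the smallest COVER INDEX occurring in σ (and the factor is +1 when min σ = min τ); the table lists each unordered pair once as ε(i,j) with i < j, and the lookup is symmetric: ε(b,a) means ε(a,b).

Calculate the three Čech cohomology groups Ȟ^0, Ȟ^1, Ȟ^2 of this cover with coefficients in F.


nerve simplices:
  V12={p5} V13={p4} V23={p1}
C dims 3,3; δ0: rk_F7 2
degree 0: 3−2−0 = 1 → Ȟ^0 ≅ Z/7
degree 1: 3−0−2 = 1 → Ȟ^1 ≅ Z/7
degree 2: 0−0−0 = 0 → Ȟ^2 ≅ 0

Ȟ^0 ≅ Z/7,  Ȟ^1 ≅ Z/7,  Ȟ^2 ≅ 0


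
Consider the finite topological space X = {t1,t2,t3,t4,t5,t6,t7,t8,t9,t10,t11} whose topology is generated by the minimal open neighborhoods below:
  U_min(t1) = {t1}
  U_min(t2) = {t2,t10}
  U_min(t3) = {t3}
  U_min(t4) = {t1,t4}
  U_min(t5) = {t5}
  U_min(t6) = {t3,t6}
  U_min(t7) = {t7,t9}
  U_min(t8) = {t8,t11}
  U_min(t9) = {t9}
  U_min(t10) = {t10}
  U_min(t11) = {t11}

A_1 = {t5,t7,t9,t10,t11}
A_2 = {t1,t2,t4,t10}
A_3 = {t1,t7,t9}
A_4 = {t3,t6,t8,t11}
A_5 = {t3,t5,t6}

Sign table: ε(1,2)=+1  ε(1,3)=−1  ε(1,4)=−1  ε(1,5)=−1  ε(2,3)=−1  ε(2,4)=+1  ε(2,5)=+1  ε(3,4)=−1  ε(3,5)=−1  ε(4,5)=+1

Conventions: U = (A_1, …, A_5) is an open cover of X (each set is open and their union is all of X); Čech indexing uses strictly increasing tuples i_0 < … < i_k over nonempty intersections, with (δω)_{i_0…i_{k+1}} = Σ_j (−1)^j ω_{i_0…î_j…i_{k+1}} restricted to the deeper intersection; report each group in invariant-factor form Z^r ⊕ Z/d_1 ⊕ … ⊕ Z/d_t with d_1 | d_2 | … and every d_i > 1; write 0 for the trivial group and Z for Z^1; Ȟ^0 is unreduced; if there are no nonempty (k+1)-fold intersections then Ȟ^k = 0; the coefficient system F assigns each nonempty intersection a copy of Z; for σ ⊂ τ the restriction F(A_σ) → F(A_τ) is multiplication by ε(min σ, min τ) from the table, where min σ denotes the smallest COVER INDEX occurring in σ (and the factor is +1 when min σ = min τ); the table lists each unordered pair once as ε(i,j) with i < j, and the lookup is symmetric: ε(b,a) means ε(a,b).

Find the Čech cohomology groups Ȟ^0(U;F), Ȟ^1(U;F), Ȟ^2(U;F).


nerve of the cover:
  A12={t10} A13={t7,t9} A14={t11} A15={t5} A23={t1} A45={t3,t6}
C dims 5,6; δ0: rk 4, SNF 1^4
Ȟ^0 = (5 − 4) − 0 = 1, so Ȟ^0 ≅ Z
Ȟ^1 = (6 − 0) − 4 = 2, so Ȟ^1 ≅ Z^2
Ȟ^2 = (0 − 0) − 0 = 0, so Ȟ^2 ≅ 0

Ȟ^0(U;F) ≅ Z; Ȟ^1(U;F) ≅ Z^2; Ȟ^2(U;F) ≅ 0


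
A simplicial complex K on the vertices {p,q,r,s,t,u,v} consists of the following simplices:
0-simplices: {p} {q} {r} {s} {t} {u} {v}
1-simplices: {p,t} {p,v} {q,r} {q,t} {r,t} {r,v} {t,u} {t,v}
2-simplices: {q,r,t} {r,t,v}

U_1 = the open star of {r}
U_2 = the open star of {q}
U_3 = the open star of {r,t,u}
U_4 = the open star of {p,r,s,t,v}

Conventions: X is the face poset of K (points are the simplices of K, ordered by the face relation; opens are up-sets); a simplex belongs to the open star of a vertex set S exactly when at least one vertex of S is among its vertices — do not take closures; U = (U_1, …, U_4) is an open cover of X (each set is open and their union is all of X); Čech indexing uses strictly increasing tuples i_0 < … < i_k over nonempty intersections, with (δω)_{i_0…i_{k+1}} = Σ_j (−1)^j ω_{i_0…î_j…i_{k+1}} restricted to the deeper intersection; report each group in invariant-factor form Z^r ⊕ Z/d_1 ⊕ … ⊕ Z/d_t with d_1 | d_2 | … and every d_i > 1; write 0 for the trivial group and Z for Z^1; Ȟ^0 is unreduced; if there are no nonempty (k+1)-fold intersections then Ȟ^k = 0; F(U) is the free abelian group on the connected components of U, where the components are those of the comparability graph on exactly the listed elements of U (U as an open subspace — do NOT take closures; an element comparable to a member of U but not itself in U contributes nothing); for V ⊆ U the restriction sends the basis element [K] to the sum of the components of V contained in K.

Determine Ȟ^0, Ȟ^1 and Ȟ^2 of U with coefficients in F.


nonempty overlaps:
  U1={{r},{q,r},{r,t},{r,v},{q,r,t},{r,t,v}} U2={{q},{q,r},{q,t},{q,r,t}} U3={{r},{t},{u},{p,t},{q,r},{q,t},{r,t},{r,v},{t,u},{t,v},{q,r,t},{r,t,v}} U4={{p},{r},{s},{t},{v},{p,t},{p,v},{q,r},{q,t},{r,t},{r,v},{t,u},{t,v},{q,r,t},{r,t,v}}
  U12={{q,r},{q,r,t}} U13={{r},{q,r},{r,t},{r,v},{q,r,t},{r,t,v}} U14={{r},{q,r},{r,t},{r,v},{q,r,t},{r,t,v}} U23={{q,r},{q,t},{q,r,t}} U24={{q,r},{q,t},{q,r,t}} U34={{r},{t},{p,t},{q,r},{q,t},{r,t},{r,v},{t,u},{t,v},{q,r,t},{r,t,v}}
  U123={{q,r},{q,r,t}} U124={{q,r},{q,r,t}} U134={{r},{q,r},{r,t},{r,v},{q,r,t},{r,t,v}} U234={{q,r},{q,t},{q,r,t}}
  U1234={{q,r},{q,r,t}}
components per intersection:
  U1: {{r},{q,r},{r,t},{r,v},{q,r,t},{r,t,v}}
  U2: {{q},{q,r},{q,t},{q,r,t}}
  U3: {{r},{t},{u},{p,t},{q,r},{q,t},{r,t},{r,v},{t,u},{t,v},{q,r,t},{r,t,v}}
  U4: {{p},{r},{t},{v},{p,t},{p,v},{q,r},{q,t},{r,t},{r,v},{t,u},{t,v},{q,r,t},{r,t,v}} {{s}}
  U12: {{q,r},{q,r,t}}
  U13: {{r},{q,r},{r,t},{r,v},{q,r,t},{r,t,v}}
  U14: {{r},{q,r},{r,t},{r,v},{q,r,t},{r,t,v}}
  U23: {{q,r},{q,t},{q,r,t}}
  U24: {{q,r},{q,t},{q,r,t}}
  U34: {{r},{t},{p,t},{q,r},{q,t},{r,t},{r,v},{t,u},{t,v},{q,r,t},{r,t,v}}
  U123: {{q,r},{q,r,t}}
  U124: {{q,r},{q,r,t}}
  U134: {{r},{q,r},{r,t},{r,v},{q,r,t},{r,t,v}}
  U234: {{q,r},{q,t},{q,r,t}}
  U1234: {{q,r},{q,r,t}}
C dims 5,6,4,1; δ0: rk 3, SNF 1^3; δ1: rk 3, SNF 1^3; δ2: rk 1, SNF 1^1
degree 0: 5−3−0 = 2 → Ȟ^0 ≅ Z^2
degree 1: 6−3−3 = 0 → Ȟ^1 ≅ 0
degree 2: 4−1−3 = 0 → Ȟ^2 ≅ 0

Ȟ^0(U;F) ≅ Z^2, Ȟ^1(U;F) ≅ 0 and Ȟ^2(U;F) ≅ 0


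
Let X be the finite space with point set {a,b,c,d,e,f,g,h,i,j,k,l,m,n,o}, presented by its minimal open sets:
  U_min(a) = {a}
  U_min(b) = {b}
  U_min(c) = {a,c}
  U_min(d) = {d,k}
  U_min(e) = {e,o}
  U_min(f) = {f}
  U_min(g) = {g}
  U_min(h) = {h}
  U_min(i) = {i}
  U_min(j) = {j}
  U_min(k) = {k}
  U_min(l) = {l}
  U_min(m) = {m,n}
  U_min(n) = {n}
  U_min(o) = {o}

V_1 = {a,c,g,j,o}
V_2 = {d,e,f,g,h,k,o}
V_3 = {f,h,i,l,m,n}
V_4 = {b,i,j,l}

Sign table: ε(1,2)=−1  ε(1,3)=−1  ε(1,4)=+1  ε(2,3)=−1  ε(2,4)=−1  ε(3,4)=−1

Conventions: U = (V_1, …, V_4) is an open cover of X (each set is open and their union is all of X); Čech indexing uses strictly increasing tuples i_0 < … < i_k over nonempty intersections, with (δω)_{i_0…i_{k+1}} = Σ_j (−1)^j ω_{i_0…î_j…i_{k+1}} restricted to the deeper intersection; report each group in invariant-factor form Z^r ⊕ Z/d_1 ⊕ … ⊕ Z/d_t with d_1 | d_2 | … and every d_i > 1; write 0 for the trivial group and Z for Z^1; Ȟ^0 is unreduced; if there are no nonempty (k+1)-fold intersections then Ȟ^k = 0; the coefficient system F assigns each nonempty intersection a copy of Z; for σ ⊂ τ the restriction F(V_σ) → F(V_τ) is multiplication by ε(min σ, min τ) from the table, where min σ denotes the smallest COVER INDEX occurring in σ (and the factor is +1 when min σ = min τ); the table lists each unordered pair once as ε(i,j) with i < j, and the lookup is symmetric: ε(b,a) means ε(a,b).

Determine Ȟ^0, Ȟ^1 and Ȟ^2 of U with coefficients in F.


intersection data:
  V12={g,o} V14={j} V23={f,h} V34={i,l}
C dims 4,4; δ0: rk 4, SNF 1^3·2
Ȟ^0 = (4 − 4) − 0 = 0, so Ȟ^0 ≅ 0
Ȟ^1 = (4 − 0) − 4 = 0 plus torsion [2], so Ȟ^1 ≅ Z/2
Ȟ^2 = (0 − 0) − 0 = 0, so Ȟ^2 ≅ 0

Ȟ^0(U;F) ≅ 0,  Ȟ^1(U;F) ≅ Z/2,  Ȟ^2(U;F) ≅ 0


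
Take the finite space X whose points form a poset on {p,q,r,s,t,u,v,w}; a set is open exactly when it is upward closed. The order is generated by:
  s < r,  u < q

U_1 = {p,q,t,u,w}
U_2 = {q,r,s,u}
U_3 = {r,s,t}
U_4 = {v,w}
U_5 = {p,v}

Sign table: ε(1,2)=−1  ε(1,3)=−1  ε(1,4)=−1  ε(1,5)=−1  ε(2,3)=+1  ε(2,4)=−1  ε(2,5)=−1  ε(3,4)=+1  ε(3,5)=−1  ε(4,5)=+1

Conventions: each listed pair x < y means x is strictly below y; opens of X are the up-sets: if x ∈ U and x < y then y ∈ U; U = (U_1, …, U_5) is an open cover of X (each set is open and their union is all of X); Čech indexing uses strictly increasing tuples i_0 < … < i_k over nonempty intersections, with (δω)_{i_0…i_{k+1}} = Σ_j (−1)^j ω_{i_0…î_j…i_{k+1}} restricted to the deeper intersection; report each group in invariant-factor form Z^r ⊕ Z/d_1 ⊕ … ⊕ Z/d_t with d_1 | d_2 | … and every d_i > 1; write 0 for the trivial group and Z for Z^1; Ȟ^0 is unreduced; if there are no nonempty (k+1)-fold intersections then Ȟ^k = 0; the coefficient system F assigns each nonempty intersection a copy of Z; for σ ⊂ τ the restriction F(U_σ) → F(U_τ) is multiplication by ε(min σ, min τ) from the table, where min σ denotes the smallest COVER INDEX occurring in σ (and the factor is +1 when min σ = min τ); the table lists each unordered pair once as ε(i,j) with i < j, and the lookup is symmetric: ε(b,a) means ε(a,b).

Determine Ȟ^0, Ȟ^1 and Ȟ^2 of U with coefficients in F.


Ȟ^0(U;F) ≅ Z, Ȟ^1(U;F) ≅ Z^2 and Ȟ^2(U;F) ≅ 0

nerve of the cover:
  U12={q,u} U13={t} U14={w} U15={p} U23={r,s} U45={v}
C dims 5,6; δ0: rk 4, SNF 1^4
Ȟ^0 = (5 − 4) − 0 = 1, so Ȟ^0 ≅ Z
Ȟ^1 = (6 − 0) − 4 = 2, so Ȟ^1 ≅ Z^2
Ȟ^2 = (0 − 0) − 0 = 0, so Ȟ^2 ≅ 0


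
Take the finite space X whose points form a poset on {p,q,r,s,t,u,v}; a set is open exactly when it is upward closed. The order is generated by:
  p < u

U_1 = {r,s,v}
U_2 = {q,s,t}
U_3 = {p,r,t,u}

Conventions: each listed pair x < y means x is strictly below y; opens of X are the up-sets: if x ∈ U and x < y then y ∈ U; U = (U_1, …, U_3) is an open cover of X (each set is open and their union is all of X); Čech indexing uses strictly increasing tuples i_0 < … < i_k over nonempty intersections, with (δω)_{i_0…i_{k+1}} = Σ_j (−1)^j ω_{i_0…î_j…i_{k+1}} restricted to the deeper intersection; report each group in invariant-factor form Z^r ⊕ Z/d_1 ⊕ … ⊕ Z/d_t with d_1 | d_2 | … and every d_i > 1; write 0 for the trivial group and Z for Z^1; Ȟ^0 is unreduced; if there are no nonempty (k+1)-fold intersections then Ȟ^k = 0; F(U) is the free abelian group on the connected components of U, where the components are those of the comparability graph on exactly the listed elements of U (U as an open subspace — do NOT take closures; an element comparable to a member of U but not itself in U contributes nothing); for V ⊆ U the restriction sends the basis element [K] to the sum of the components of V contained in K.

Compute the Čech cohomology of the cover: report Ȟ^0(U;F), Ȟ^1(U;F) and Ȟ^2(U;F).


nerve simplices:
  U12={s} U13={r} U23={t}
components per intersection:
  U1: {r} {s} {v}
  U2: {q} {s} {t}
  U3: {p,u} {r} {t}
  U12: {s}
  U13: {r}
  U23: {t}
C dims 9,3; δ0: rk 3, SNF 1^3
degree 0: 9−3−0 = 6 → Ȟ^0 ≅ Z^6
degree 1: 3−0−3 = 0 → Ȟ^1 ≅ 0
degree 2: 0−0−0 = 0 → Ȟ^2 ≅ 0

Ȟ^0 ≅ Z^6,  Ȟ^1 ≅ 0,  Ȟ^2 ≅ 0


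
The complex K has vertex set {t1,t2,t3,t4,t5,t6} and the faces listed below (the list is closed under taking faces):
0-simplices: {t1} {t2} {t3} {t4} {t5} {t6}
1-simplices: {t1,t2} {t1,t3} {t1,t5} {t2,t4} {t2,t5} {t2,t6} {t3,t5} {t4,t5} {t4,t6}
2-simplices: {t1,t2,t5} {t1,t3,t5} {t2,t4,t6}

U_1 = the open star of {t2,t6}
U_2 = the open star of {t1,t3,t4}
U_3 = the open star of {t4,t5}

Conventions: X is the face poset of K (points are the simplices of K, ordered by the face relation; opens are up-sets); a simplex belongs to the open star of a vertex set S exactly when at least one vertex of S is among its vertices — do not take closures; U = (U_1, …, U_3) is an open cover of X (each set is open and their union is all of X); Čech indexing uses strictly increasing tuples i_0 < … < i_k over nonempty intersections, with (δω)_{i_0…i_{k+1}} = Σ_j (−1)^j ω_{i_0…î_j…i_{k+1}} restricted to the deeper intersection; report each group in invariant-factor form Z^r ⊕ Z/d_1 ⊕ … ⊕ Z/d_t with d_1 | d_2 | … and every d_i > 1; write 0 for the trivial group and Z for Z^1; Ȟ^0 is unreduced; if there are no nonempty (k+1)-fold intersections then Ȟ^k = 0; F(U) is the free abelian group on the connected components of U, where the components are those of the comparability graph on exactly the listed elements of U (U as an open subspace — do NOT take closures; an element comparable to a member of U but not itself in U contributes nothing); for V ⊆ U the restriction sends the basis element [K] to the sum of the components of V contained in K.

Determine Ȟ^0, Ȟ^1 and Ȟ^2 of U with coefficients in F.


nonempty overlaps:
  U1={{t2},{t6},{t1,t2},{t2,t4},{t2,t5},{t2,t6},{t4,t6},{t1,t2,t5},{t2,t4,t6}} U2={{t1},{t3},{t4},{t1,t2},{t1,t3},{t1,t5},{t2,t4},{t3,t5},{t4,t5},{t4,t6},{t1,t2,t5},{t1,t3,t5},{t2,t4,t6}} U3={{t4},{t5},{t1,t5},{t2,t4},{t2,t5},{t3,t5},{t4,t5},{t4,t6},{t1,t2,t5},{t1,t3,t5},{t2,t4,t6}}
  U12={{t1,t2},{t2,t4},{t4,t6},{t1,t2,t5},{t2,t4,t6}} U13={{t2,t4},{t2,t5},{t4,t6},{t1,t2,t5},{t2,t4,t6}} U23={{t4},{t1,t5},{t2,t4},{t3,t5},{t4,t5},{t4,t6},{t1,t2,t5},{t1,t3,t5},{t2,t4,t6}}
  U123={{t2,t4},{t4,t6},{t1,t2,t5},{t2,t4,t6}}
components per intersection:
  U1: {{t2},{t6},{t1,t2},{t2,t4},{t2,t5},{t2,t6},{t4,t6},{t1,t2,t5},{t2,t4,t6}}
  U2: {{t1},{t3},{t1,t2},{t1,t3},{t1,t5},{t3,t5},{t1,t2,t5},{t1,t3,t5}} {{t4},{t2,t4},{t4,t5},{t4,t6},{t2,t4,t6}}
  U3: {{t4},{t5},{t1,t5},{t2,t4},{t2,t5},{t3,t5},{t4,t5},{t4,t6},{t1,t2,t5},{t1,t3,t5},{t2,t4,t6}}
  U12: {{t1,t2},{t1,t2,t5}} {{t2,t4},{t4,t6},{t2,t4,t6}}
  U13: {{t2,t4},{t4,t6},{t2,t4,t6}} {{t2,t5},{t1,t2,t5}}
  U23: {{t4},{t2,t4},{t4,t5},{t4,t6},{t2,t4,t6}} {{t1,t5},{t3,t5},{t1,t2,t5},{t1,t3,t5}}
  U123: {{t2,t4},{t4,t6},{t2,t4,t6}} {{t1,t2,t5}}
C dims 4,6,2; δ0: rk 3, SNF 1^3; δ1: rk 2, SNF 1^2
degree 0: 4−3−0 = 1 → Ȟ^0 ≅ Z
degree 1: 6−2−3 = 1 → Ȟ^1 ≅ Z
degree 2: 2−0−2 = 0 → Ȟ^2 ≅ 0

Ȟ^0 = Z; Ȟ^1 = Z; Ȟ^2 = 0


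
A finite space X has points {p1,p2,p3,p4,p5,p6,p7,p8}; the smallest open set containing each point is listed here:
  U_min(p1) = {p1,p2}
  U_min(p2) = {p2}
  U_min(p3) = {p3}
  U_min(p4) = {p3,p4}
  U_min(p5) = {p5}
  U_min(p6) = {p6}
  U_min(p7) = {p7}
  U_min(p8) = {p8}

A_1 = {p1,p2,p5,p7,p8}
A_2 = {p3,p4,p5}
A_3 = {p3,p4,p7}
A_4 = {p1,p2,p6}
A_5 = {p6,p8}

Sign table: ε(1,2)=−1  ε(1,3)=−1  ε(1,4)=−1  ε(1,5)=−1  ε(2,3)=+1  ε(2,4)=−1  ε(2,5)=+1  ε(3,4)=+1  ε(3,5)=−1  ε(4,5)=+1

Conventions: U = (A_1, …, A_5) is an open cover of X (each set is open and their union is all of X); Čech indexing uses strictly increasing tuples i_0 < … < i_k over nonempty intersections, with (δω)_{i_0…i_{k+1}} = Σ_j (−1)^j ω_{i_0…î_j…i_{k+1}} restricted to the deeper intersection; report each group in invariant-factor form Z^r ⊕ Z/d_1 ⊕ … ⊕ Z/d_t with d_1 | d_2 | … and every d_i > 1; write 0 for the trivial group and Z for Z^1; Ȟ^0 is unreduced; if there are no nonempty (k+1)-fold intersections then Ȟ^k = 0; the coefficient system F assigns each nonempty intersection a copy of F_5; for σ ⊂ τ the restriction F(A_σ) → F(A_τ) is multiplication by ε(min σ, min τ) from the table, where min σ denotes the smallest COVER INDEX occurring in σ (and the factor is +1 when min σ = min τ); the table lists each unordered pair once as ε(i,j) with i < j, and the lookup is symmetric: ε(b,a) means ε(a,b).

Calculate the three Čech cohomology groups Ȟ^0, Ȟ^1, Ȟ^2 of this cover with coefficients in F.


cover nerve:
  A12={p5} A13={p7} A14={p1,p2} A15={p8} A23={p3,p4} A45={p6}
C dims 5,6; δ0: rk_F5 4
Ȟ^0: (5−4)−0=1 ⇒ Z/5
Ȟ^1: (6−0)−4=2 ⇒ Z/5 ⊕ Z/5
Ȟ^2: (0−0)−0=0 ⇒ 0

Ȟ^0 = Z/5, Ȟ^1 = Z/5 ⊕ Z/5 and Ȟ^2 = 0


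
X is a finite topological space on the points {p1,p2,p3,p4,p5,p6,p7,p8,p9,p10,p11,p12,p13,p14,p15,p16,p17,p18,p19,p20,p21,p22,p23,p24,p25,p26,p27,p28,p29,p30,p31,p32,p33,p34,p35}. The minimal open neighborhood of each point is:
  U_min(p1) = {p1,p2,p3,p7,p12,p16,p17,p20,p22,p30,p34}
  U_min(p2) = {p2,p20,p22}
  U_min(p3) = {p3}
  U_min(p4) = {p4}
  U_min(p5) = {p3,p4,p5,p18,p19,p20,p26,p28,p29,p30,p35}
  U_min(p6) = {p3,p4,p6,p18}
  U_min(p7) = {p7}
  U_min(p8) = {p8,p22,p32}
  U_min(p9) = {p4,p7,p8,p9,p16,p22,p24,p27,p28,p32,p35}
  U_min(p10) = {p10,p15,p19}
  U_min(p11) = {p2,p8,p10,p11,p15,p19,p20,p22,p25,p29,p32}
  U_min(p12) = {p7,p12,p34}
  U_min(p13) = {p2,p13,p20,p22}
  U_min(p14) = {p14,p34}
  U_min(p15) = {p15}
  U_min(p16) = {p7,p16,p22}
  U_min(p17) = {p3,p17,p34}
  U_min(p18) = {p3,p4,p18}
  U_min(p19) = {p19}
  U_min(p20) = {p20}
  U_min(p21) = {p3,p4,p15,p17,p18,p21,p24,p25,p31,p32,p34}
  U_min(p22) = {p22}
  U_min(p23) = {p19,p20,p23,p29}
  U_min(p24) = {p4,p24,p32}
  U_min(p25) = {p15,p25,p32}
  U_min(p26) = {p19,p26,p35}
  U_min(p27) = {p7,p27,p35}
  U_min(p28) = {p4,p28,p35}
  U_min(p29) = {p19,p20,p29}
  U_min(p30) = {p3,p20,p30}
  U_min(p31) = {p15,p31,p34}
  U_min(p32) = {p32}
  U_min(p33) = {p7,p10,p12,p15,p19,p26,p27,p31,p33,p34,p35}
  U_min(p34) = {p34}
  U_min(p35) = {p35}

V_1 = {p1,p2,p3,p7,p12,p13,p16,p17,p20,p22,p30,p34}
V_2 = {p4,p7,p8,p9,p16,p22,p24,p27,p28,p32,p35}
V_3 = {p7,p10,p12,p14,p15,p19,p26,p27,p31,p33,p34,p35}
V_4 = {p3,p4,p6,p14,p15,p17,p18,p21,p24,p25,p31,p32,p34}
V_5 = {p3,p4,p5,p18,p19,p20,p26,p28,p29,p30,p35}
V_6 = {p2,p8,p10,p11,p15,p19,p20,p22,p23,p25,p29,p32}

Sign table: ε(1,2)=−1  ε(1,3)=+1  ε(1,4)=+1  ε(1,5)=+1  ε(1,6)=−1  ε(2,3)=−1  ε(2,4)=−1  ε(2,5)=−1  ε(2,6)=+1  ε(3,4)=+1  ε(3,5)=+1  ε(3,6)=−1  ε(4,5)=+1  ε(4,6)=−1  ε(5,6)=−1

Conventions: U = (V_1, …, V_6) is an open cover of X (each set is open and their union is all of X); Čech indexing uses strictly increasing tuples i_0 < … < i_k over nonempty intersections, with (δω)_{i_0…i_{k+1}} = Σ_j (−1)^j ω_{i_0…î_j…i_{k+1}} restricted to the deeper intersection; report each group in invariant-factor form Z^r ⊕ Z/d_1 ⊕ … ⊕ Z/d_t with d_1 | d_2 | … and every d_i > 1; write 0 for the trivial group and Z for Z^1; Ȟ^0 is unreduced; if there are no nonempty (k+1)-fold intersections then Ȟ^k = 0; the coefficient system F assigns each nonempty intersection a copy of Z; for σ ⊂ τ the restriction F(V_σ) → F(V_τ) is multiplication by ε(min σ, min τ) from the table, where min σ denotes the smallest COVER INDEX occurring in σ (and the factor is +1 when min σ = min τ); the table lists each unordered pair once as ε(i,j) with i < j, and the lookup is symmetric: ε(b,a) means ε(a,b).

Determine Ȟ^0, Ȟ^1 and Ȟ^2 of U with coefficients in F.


cover nerve:
  V12={p7,p16,p22} V13={p7,p12,p34} V14={p3,p17,p34} V15={p3,p20,p30} V16={p2,p20,p22} V23={p7,p27,p35} V24={p4,p24,p32} V25={p4,p28,p35} V26={p8,p22,p32} V34={p14,p15,p31,p34} V35={p19,p26,p35} V36={p10,p15,p19} V45={p3,p4,p18} V46={p15,p25,p32} V56={p19,p20,p29}
  V123={p7} V126={p22} V134={p34} V145={p3} V156={p20} V235={p35} V245={p4} V246={p32} V346={p15} V356={p19}
C dims 6,15,10; δ0: rk 5, SNF 1^5; δ1: rk 10, SNF 1^9·2
Ȟ^0: (6−5)−0=1 ⇒ Z
Ȟ^1: (15−10)−5=0 ⇒ 0
Ȟ^2: (10−0)−10=0 plus torsion [2] ⇒ Z/2

Ȟ^0 = Z,  Ȟ^1 = 0,  Ȟ^2 = Z/2


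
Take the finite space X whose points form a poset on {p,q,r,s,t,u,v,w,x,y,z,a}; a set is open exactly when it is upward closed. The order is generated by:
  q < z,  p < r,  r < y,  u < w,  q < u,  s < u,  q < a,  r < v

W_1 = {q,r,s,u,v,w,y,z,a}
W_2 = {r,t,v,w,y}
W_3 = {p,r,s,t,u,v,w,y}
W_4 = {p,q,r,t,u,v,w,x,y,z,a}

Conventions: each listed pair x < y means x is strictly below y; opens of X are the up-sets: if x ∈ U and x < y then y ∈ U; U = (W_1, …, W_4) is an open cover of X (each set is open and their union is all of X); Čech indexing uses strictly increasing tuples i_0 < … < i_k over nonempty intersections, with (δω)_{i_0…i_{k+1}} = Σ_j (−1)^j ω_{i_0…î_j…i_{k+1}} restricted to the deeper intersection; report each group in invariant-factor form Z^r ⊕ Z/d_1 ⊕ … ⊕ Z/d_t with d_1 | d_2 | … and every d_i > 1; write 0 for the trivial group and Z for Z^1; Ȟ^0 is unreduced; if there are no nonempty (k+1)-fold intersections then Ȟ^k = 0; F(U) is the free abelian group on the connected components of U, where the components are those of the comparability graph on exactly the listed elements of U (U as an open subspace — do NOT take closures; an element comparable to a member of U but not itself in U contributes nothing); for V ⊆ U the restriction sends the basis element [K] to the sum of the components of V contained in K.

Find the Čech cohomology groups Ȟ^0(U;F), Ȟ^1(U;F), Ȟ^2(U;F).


Ȟ^0(U;F) ≅ Z^4; Ȟ^1(U;F) ≅ 0; Ȟ^2(U;F) ≅ 0

cover nerve:
  W12={r,v,w,y} W13={r,s,u,v,w,y} W14={q,r,u,v,w,y,z,a} W23={r,t,v,w,y} W24={r,t,v,w,y} W34={p,r,t,u,v,w,y}
  W123={r,v,w,y} W124={r,v,w,y} W134={r,u,v,w,y} W234={r,t,v,w,y}
  W1234={r,v,w,y}
components per intersection:
  W1: {q,s,u,w,z,a} {r,v,y}
  W2: {r,v,y} {t} {w}
  W3: {p,r,v,y} {s,u,w} {t}
  W4: {p,r,v,y} {q,u,w,z,a} {t} {x}
  W12: {r,v,y} {w}
  W13: {r,v,y} {s,u,w}
  W14: {q,u,w,z,a} {r,v,y}
  W23: {r,v,y} {t} {w}
  W24: {r,v,y} {t} {w}
  W34: {p,r,v,y} {t} {u,w}
  W123: {r,v,y} {w}
  W124: {r,v,y} {w}
  W134: {r,v,y} {u,w}
  W234: {r,v,y} {t} {w}
  W1234: {r,v,y} {w}
C dims 12,15,9,2; δ0: rk 8, SNF 1^8; δ1: rk 7, SNF 1^7; δ2: rk 2, SNF 1^2
Ȟ^0: (12−8)−0=4 ⇒ Z^4
Ȟ^1: (15−7)−8=0 ⇒ 0
Ȟ^2: (9−2)−7=0 ⇒ 0


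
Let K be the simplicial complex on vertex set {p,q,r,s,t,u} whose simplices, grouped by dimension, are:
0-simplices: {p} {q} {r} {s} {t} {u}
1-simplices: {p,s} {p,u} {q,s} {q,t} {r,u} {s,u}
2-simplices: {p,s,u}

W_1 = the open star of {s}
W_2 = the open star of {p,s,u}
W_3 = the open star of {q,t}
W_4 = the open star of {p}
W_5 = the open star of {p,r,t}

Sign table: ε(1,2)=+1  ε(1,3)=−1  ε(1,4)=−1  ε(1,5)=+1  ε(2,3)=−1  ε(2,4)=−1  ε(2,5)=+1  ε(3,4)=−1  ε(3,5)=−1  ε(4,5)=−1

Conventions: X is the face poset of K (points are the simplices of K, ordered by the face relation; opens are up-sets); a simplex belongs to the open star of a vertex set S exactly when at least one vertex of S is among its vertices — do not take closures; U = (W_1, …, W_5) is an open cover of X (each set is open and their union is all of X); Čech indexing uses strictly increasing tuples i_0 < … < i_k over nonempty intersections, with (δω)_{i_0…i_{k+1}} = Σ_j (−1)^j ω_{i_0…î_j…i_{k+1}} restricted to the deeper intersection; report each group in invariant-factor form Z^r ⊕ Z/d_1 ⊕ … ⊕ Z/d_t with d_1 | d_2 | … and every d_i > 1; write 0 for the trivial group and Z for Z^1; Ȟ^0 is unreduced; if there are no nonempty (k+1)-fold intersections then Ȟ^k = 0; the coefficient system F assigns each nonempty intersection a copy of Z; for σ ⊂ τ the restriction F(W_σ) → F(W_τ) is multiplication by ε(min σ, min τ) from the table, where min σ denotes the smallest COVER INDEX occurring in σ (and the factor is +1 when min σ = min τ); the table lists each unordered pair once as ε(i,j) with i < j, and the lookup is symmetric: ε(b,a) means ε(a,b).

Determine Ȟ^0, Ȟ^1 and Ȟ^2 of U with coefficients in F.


nerve of the cover:
  W1={{s},{p,s},{q,s},{s,u},{p,s,u}} W2={{p},{s},{u},{p,s},{p,u},{q,s},{r,u},{s,u},{p,s,u}} W3={{q},{t},{q,s},{q,t}} W4={{p},{p,s},{p,u},{p,s,u}} W5={{p},{r},{t},{p,s},{p,u},{q,t},{r,u},{p,s,u}}
  W12={{s},{p,s},{q,s},{s,u},{p,s,u}} W13={{q,s}} W14={{p,s},{p,s,u}} W15={{p,s},{p,s,u}} W23={{q,s}} W24={{p},{p,s},{p,u},{p,s,u}} W25={{p},{p,s},{p,u},{r,u},{p,s,u}} W35={{t},{q,t}} W45={{p},{p,s},{p,u},{p,s,u}}
  W123={{q,s}} W124={{p,s},{p,s,u}} W125={{p,s},{p,s,u}} W145={{p,s},{p,s,u}} W245={{p},{p,s},{p,u},{p,s,u}}
  W1245={{p,s},{p,s,u}}
C dims 5,9,5,1; δ0: rk 4, SNF 1^4; δ1: rk 4, SNF 1^4; δ2: rk 1, SNF 1^1
Ȟ^0 = (5 − 4) − 0 = 1, so Ȟ^0 ≅ Z
Ȟ^1 = (9 − 4) − 4 = 1, so Ȟ^1 ≅ Z
Ȟ^2 = (5 − 1) − 4 = 0, so Ȟ^2 ≅ 0

Ȟ^0(U;F) ≅ Z; Ȟ^1(U;F) ≅ Z; Ȟ^2(U;F) ≅ 0


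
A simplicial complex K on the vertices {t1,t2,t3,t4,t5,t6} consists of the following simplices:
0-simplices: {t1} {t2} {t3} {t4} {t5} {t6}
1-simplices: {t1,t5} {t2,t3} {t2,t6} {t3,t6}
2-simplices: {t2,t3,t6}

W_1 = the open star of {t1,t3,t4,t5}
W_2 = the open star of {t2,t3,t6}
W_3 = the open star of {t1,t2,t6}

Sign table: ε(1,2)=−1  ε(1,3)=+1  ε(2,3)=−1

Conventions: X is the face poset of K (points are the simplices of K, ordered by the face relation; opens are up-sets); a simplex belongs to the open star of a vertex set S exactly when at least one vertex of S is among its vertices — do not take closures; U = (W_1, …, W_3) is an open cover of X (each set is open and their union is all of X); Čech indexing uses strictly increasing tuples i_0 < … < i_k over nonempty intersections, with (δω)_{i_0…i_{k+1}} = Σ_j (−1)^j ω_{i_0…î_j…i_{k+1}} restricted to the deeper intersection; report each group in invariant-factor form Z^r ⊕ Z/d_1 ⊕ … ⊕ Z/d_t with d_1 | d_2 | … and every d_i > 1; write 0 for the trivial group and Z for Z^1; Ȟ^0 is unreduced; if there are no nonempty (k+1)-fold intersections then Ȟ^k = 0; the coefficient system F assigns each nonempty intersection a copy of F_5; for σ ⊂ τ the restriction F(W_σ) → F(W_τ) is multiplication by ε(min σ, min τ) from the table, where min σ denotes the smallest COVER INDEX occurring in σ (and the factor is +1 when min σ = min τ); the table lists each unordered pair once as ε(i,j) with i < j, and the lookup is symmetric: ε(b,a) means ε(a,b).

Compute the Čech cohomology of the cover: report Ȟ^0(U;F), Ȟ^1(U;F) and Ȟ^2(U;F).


nonempty intersections:
  W1={{t1},{t3},{t4},{t5},{t1,t5},{t2,t3},{t3,t6},{t2,t3,t6}} W2={{t2},{t3},{t6},{t2,t3},{t2,t6},{t3,t6},{t2,t3,t6}} W3={{t1},{t2},{t6},{t1,t5},{t2,t3},{t2,t6},{t3,t6},{t2,t3,t6}}
  W12={{t3},{t2,t3},{t3,t6},{t2,t3,t6}} W13={{t1},{t1,t5},{t2,t3},{t3,t6},{t2,t3,t6}} W23={{t2},{t6},{t2,t3},{t2,t6},{t3,t6},{t2,t3,t6}}
  W123={{t2,t3},{t3,t6},{t2,t3,t6}}
C dims 3,3,1; δ0: rk_F5 2; δ1: rk_F5 1
Ȟ^0: (3−2)−0=1 ⇒ Z/5
Ȟ^1: (3−1)−2=0 ⇒ 0
Ȟ^2: (1−0)−1=0 ⇒ 0

Ȟ^0(U;F) ≅ Z/5; Ȟ^1(U;F) ≅ 0; Ȟ^2(U;F) ≅ 0


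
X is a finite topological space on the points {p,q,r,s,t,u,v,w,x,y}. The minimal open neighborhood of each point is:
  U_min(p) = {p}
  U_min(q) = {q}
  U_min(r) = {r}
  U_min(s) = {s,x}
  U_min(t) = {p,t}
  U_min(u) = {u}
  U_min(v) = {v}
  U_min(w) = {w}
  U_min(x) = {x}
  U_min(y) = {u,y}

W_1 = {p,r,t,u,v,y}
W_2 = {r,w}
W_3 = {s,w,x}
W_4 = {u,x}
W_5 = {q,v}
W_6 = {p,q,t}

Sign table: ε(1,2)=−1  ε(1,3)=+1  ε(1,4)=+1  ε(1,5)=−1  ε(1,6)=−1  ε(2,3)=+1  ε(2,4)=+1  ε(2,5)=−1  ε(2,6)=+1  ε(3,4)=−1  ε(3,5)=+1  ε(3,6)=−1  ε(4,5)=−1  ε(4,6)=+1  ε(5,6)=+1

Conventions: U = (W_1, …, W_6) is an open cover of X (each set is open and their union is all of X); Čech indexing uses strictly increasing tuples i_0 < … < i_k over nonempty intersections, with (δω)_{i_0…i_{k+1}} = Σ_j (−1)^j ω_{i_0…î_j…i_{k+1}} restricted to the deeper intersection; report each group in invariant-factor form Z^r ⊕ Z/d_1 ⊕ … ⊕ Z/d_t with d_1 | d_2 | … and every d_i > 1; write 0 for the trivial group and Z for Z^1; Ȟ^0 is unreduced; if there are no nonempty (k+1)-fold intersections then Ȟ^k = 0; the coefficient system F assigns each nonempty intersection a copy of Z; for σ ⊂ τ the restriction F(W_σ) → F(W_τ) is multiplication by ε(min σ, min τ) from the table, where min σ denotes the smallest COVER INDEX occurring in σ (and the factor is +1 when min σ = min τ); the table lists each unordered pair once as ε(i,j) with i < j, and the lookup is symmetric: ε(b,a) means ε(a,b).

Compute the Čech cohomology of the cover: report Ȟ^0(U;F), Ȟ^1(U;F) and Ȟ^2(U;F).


nerve of the cover:
  W12={r} W14={u} W15={v} W16={p,t} W23={w} W34={x} W56={q}
C dims 6,7; δ0: rk 5, SNF 1^5
Ȟ^0 = (6 − 5) − 0 = 1, so Ȟ^0 ≅ Z
Ȟ^1 = (7 − 0) − 5 = 2, so Ȟ^1 ≅ Z^2
Ȟ^2 = (0 − 0) − 0 = 0, so Ȟ^2 ≅ 0

Ȟ^0 = Z, Ȟ^1 = Z^2, Ȟ^2 = 0


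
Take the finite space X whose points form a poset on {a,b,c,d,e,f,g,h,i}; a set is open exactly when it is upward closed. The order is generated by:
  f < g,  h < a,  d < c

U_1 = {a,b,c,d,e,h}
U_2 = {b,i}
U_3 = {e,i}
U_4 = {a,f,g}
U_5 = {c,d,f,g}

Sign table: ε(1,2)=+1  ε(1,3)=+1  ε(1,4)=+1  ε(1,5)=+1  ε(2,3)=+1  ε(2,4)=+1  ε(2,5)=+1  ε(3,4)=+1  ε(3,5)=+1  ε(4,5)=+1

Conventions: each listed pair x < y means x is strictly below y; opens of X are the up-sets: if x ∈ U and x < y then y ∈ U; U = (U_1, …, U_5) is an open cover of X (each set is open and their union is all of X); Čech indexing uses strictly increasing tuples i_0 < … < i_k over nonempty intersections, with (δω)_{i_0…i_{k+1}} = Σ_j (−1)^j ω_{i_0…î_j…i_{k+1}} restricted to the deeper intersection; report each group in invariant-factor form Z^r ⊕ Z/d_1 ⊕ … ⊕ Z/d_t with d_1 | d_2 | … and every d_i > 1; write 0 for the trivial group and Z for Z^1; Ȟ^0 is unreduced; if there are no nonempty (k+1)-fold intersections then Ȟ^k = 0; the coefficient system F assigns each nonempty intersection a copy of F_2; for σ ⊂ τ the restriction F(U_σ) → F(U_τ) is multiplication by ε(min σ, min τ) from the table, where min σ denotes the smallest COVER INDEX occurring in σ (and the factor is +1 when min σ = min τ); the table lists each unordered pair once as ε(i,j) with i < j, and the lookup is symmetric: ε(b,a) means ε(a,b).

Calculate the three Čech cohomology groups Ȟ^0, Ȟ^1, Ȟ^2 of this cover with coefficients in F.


nonempty overlaps:
  U12={b} U13={e} U14={a} U15={c,d} U23={i} U45={f,g}
C dims 5,6; δ0: rk_F2 4
degree 0: 5−4−0 = 1 → Ȟ^0 ≅ Z/2
degree 1: 6−0−4 = 2 → Ȟ^1 ≅ Z/2 ⊕ Z/2
degree 2: 0−0−0 = 0 → Ȟ^2 ≅ 0

Ȟ^0 = Z/2; Ȟ^1 = Z/2 ⊕ Z/2; Ȟ^2 = 0
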